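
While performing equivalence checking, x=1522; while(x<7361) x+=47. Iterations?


Step 1: x goes from 1522 toward 7361 by 47; the body runs while x<7361, so iterations = ceil((bound-start)/step)
Step 2: Distance=5839
Step 3: ceil(5839/47)=125

125


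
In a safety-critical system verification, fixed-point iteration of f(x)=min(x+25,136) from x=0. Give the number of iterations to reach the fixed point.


Step 1: x=0, cap=136, increment=25
Step 2: x grows by 25 each step until capped at 136; fixed point is x=136
Step 3: iterations = ceil(136/25) = 6

6


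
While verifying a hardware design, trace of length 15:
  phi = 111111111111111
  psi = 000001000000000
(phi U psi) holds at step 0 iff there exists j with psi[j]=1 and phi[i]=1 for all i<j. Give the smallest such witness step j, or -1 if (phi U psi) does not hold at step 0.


(phi U psi) at 0: need smallest j with psi[j]=1 and phi[i]=1 for all i in [0,j).
Scan from step 0:
  step 0: phi=1, psi=0 -> continue
  step 1: phi=1, psi=0 -> continue
  step 2: phi=1, psi=0 -> continue
  step 3: phi=1, psi=0 -> continue
  step 5: psi=1 and phi held for [0,5) -> witness found
Witness step = 5

5


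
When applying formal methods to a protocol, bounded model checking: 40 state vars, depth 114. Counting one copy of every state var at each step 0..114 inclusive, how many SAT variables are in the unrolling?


BMC unrolls to depth k, creating one copy of each state var for steps 0..k.
Step count = 114 + 1 = 115 (steps 0 through 114)
Vars per step = 40
Total = 40 * 115 = 4600

4600


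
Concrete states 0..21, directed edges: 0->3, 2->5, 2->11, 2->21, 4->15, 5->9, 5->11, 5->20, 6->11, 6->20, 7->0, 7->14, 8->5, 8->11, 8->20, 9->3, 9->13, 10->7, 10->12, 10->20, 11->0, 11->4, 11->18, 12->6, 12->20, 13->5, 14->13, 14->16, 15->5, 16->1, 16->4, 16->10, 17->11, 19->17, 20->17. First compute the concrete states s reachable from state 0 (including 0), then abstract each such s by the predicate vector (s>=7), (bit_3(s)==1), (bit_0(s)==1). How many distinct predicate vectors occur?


BFS from 0:
Concrete reachable: {0, 3}
Abstract via predicates (s>=7), (bit_3(s)==1), (bit_0(s)==1):
  (0,0,0) <- {0}
  (0,0,1) <- {3}
Distinct abstract states = 2

2


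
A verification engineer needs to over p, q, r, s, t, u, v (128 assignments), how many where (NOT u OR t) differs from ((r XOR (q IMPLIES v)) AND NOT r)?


F1 = (NOT u OR t)
F2 = ((r XOR (q IMPLIES v)) AND NOT r)
Evaluate both on each of 128 rows (bits = p,q,r,s,t,u,v):
  row 0 [0000000]: F1=1 F2=1 -> 0
  row 1 [0000001]: F1=1 F2=1 -> 0
  row 2 [0000010]: F1=0 F2=1 (differ) -> 1
  row 3 [0000011]: F1=0 F2=1 (differ) -> 1
  row 4 [0000100]: F1=1 F2=1 -> 0
  (every remaining row is evaluated the same way; all 128 results are listed next)
Full result column, 8 rows per line (p,q,r,s fixed per line; t,u,v runs 000..111 left to right):
  rows 0-7 [p,q,r,s=0000]: 00110000  (ones: 2)
  rows 8-15 [p,q,r,s=0001]: 00110000  (ones: 2)
  rows 16-23 [p,q,r,s=0010]: 11001111  (ones: 6)
  rows 24-31 [p,q,r,s=0011]: 11001111  (ones: 6)
  rows 32-39 [p,q,r,s=0100]: 10011010  (ones: 4)
  rows 40-47 [p,q,r,s=0101]: 10011010  (ones: 4)
  rows 48-55 [p,q,r,s=0110]: 11001111  (ones: 6)
  rows 56-63 [p,q,r,s=0111]: 11001111  (ones: 6)
  rows 64-71 [p,q,r,s=1000]: 00110000  (ones: 2)
  rows 72-79 [p,q,r,s=1001]: 00110000  (ones: 2)
  rows 80-87 [p,q,r,s=1010]: 11001111  (ones: 6)
  rows 88-95 [p,q,r,s=1011]: 11001111  (ones: 6)
  rows 96-103 [p,q,r,s=1100]: 10011010  (ones: 4)
  rows 104-111 [p,q,r,s=1101]: 10011010  (ones: 4)
  rows 112-119 [p,q,r,s=1110]: 11001111  (ones: 6)
  rows 120-127 [p,q,r,s=1111]: 11001111  (ones: 6)
Disagreements = 2+2+6+6+4+4+6+6+2+2+6+6+4+4+6+6 = 72

72


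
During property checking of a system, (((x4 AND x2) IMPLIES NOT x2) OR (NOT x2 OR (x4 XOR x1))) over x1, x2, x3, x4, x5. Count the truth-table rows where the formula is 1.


Formula: (((x4 AND x2) IMPLIES NOT x2) OR (NOT x2 OR (x4 XOR x1))) over 5 vars (32 rows)
Evaluate each row (x1, x2, x3, x4, x5 as bits, MSB first):
  row 0 [00000]: (((0 AND 0) IMPLIES NOT 0) OR (NOT 0 OR (0 XOR 0))) -> 1
  row 1 [00001]: (((0 AND 0) IMPLIES NOT 0) OR (NOT 0 OR (0 XOR 0))) -> 1
  row 2 [00010]: (((1 AND 0) IMPLIES NOT 0) OR (NOT 0 OR (1 XOR 0))) -> 1
  row 3 [00011]: (((1 AND 0) IMPLIES NOT 0) OR (NOT 0 OR (1 XOR 0))) -> 1
  row 4 [00100]: (((0 AND 0) IMPLIES NOT 0) OR (NOT 0 OR (0 XOR 0))) -> 1
  row 5 [00101]: (((0 AND 0) IMPLIES NOT 0) OR (NOT 0 OR (0 XOR 0))) -> 1
  row 6 [00110]: (((1 AND 0) IMPLIES NOT 0) OR (NOT 0 OR (1 XOR 0))) -> 1
  row 7 [00111]: (((1 AND 0) IMPLIES NOT 0) OR (NOT 0 OR (1 XOR 0))) -> 1
  row 8 [01000]: (((0 AND 1) IMPLIES NOT 1) OR (NOT 1 OR (0 XOR 0))) -> 1
  row 9 [01001]: (((0 AND 1) IMPLIES NOT 1) OR (NOT 1 OR (0 XOR 0))) -> 1
  row 10 [01010]: (((1 AND 1) IMPLIES NOT 1) OR (NOT 1 OR (1 XOR 0))) -> 1
  row 11 [01011]: (((1 AND 1) IMPLIES NOT 1) OR (NOT 1 OR (1 XOR 0))) -> 1
  row 12 [01100]: (((0 AND 1) IMPLIES NOT 1) OR (NOT 1 OR (0 XOR 0))) -> 1
  row 13 [01101]: (((0 AND 1) IMPLIES NOT 1) OR (NOT 1 OR (0 XOR 0))) -> 1
  row 14 [01110]: (((1 AND 1) IMPLIES NOT 1) OR (NOT 1 OR (1 XOR 0))) -> 1
  row 15 [01111]: (((1 AND 1) IMPLIES NOT 1) OR (NOT 1 OR (1 XOR 0))) -> 1
  row 16 [10000]: (((0 AND 0) IMPLIES NOT 0) OR (NOT 0 OR (0 XOR 1))) -> 1
  row 17 [10001]: (((0 AND 0) IMPLIES NOT 0) OR (NOT 0 OR (0 XOR 1))) -> 1
  row 18 [10010]: (((1 AND 0) IMPLIES NOT 0) OR (NOT 0 OR (1 XOR 1))) -> 1
  row 19 [10011]: (((1 AND 0) IMPLIES NOT 0) OR (NOT 0 OR (1 XOR 1))) -> 1
  row 20 [10100]: (((0 AND 0) IMPLIES NOT 0) OR (NOT 0 OR (0 XOR 1))) -> 1
  row 21 [10101]: (((0 AND 0) IMPLIES NOT 0) OR (NOT 0 OR (0 XOR 1))) -> 1
  row 22 [10110]: (((1 AND 0) IMPLIES NOT 0) OR (NOT 0 OR (1 XOR 1))) -> 1
  row 23 [10111]: (((1 AND 0) IMPLIES NOT 0) OR (NOT 0 OR (1 XOR 1))) -> 1
  row 24 [11000]: (((0 AND 1) IMPLIES NOT 1) OR (NOT 1 OR (0 XOR 1))) -> 1
  row 25 [11001]: (((0 AND 1) IMPLIES NOT 1) OR (NOT 1 OR (0 XOR 1))) -> 1
  row 26 [11010]: (((1 AND 1) IMPLIES NOT 1) OR (NOT 1 OR (1 XOR 1))) -> 0
  row 27 [11011]: (((1 AND 1) IMPLIES NOT 1) OR (NOT 1 OR (1 XOR 1))) -> 0
  row 28 [11100]: (((0 AND 1) IMPLIES NOT 1) OR (NOT 1 OR (0 XOR 1))) -> 1
  row 29 [11101]: (((0 AND 1) IMPLIES NOT 1) OR (NOT 1 OR (0 XOR 1))) -> 1
  row 30 [11110]: (((1 AND 1) IMPLIES NOT 1) OR (NOT 1 OR (1 XOR 1))) -> 0
  row 31 [11111]: (((1 AND 1) IMPLIES NOT 1) OR (NOT 1 OR (1 XOR 1))) -> 0
Full result column, 8 rows per line (x1,x2 fixed per line; x3,x4,x5 runs 000..111 left to right):
  rows 0-7 [x1,x2=00]: 11111111  (ones: 8)
  rows 8-15 [x1,x2=01]: 11111111  (ones: 8)
  rows 16-23 [x1,x2=10]: 11111111  (ones: 8)
  rows 24-31 [x1,x2=11]: 11001100  (ones: 4)
Count of 1-rows = 8+8+8+4 = 28

28


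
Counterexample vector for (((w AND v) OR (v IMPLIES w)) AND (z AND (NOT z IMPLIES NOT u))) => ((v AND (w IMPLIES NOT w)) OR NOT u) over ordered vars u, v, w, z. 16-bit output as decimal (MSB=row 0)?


F1 = (((w AND v) OR (v IMPLIES w)) AND (z AND (NOT z IMPLIES NOT u)))
F2 = ((v AND (w IMPLIES NOT w)) OR NOT u)
Counterexample to F1=>F2 is where F1=1 and F2=0.
Evaluate each row (bits = u,v,w,z, MSB first):
  row 0 [0000]: F1=0 F2=1 -> F1&~F2 -> 0
  row 1 [0001]: F1=1 F2=1 -> F1&~F2 -> 0
  row 2 [0010]: F1=0 F2=1 -> F1&~F2 -> 0
  row 3 [0011]: F1=1 F2=1 -> F1&~F2 -> 0
  row 4 [0100]: F1=0 F2=1 -> F1&~F2 -> 0
  row 5 [0101]: F1=0 F2=1 -> F1&~F2 -> 0
  row 6 [0110]: F1=0 F2=1 -> F1&~F2 -> 0
  row 7 [0111]: F1=1 F2=1 -> F1&~F2 -> 0
  row 8 [1000]: F1=0 F2=0 -> F1&~F2 -> 0
  row 9 [1001]: F1=1 F2=0 -> F1&~F2 -> 1
  row 10 [1010]: F1=0 F2=0 -> F1&~F2 -> 0
  row 11 [1011]: F1=1 F2=0 -> F1&~F2 -> 1
  row 12 [1100]: F1=0 F2=1 -> F1&~F2 -> 0
  row 13 [1101]: F1=0 F2=1 -> F1&~F2 -> 0
  row 14 [1110]: F1=0 F2=0 -> F1&~F2 -> 0
  row 15 [1111]: F1=1 F2=0 -> F1&~F2 -> 1
Full result column, 4 rows per line (u,v fixed per line; w,z runs 00..11 left to right):
  rows 0-3 [u,v=00]: 0000  = hex 0
  rows 4-7 [u,v=01]: 0000  = hex 0
  rows 8-11 [u,v=10]: 0101  = hex 5
  rows 12-15 [u,v=11]: 0001  = hex 1
Counterexample vector (row 0 .. row 15) = 0000000001010001
Output column grouped in 4s = 0000 0000 0101 0001 = 0x0051
Convert to decimal digit by digit (value = value*16 + digit):
  0 -> 0
  0*16 + 0 = 0
  0*16 + 5 = 5
  5*16 + 1 = 81
Decimal = 81

81


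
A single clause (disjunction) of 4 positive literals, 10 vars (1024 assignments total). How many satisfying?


Step 1: Total=2^10=1024
Step 2: Unsat when all 4 false: 2^6=64
Step 3: Sat=1024-64=960

960


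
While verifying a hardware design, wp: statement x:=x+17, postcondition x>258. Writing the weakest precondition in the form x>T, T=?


Formula: wp(x:=E, P) = P[E/x] (substitute E for x in postcondition)
Step 1: Postcondition: x>258
Step 2: Substitute x+17 for x: x+17>258
Step 3: Solve for x: x > 258-17 = 241

241


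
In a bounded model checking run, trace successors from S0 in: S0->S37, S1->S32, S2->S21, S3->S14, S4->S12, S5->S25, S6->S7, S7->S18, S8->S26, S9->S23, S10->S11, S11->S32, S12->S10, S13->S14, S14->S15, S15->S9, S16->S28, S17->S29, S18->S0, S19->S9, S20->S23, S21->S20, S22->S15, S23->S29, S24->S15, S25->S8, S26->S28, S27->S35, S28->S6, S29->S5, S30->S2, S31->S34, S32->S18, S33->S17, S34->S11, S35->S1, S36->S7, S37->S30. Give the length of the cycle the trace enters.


Trace from S0 until a state repeats:
  S0 -> S37 -> S30 -> S2 -> S21 -> S20 -> S23 -> S29 -> S5 -> S25 -> S8 -> S26 -> S28 -> S6 -> S7 -> S18 -> S0
S0 first seen at step 0, revisited at step 16.
Cycle length = 16 - 0 = 16

16


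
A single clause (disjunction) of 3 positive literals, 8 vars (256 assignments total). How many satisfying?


Step 1: Total=2^8=256
Step 2: Unsat when all 3 false: 2^5=32
Step 3: Sat=256-32=224

224


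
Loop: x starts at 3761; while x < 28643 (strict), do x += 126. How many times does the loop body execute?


Step 1: x goes from 3761 toward 28643 by 126; the body runs while x<28643, so iterations = ceil((bound-start)/step)
Step 2: Distance=24882
Step 3: ceil(24882/126)=198

198


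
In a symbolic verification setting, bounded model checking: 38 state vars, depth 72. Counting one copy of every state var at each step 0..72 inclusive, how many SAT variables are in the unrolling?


BMC unrolls to depth k, creating one copy of each state var for steps 0..k.
Step count = 72 + 1 = 73 (steps 0 through 72)
Vars per step = 38
Total = 38 * 73 = 2774

2774


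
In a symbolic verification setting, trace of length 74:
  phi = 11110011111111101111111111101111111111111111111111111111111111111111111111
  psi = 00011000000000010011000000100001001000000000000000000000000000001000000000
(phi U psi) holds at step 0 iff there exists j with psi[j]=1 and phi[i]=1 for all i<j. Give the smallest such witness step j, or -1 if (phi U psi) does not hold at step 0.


(phi U psi) at 0: need smallest j with psi[j]=1 and phi[i]=1 for all i in [0,j).
Scan from step 0:
  step 0: phi=1, psi=0 -> continue
  step 1: phi=1, psi=0 -> continue
  step 2: phi=1, psi=0 -> continue
  step 3: psi=1 and phi held for [0,3) -> witness found
Witness step = 3

3


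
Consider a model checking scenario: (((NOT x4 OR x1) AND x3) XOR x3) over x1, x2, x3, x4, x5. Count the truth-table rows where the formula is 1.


Formula: (((NOT x4 OR x1) AND x3) XOR x3) over 5 vars (32 rows)
Evaluate each row (x1, x2, x3, x4, x5 as bits, MSB first):
  row 0 [00000]: (((NOT 0 OR 0) AND 0) XOR 0) -> 0
  row 1 [00001]: (((NOT 0 OR 0) AND 0) XOR 0) -> 0
  row 2 [00010]: (((NOT 1 OR 0) AND 0) XOR 0) -> 0
  row 3 [00011]: (((NOT 1 OR 0) AND 0) XOR 0) -> 0
  row 4 [00100]: (((NOT 0 OR 0) AND 1) XOR 1) -> 0
  row 5 [00101]: (((NOT 0 OR 0) AND 1) XOR 1) -> 0
  row 6 [00110]: (((NOT 1 OR 0) AND 1) XOR 1) -> 1
  row 7 [00111]: (((NOT 1 OR 0) AND 1) XOR 1) -> 1
  row 8 [01000]: (((NOT 0 OR 0) AND 0) XOR 0) -> 0
  row 9 [01001]: (((NOT 0 OR 0) AND 0) XOR 0) -> 0
  row 10 [01010]: (((NOT 1 OR 0) AND 0) XOR 0) -> 0
  row 11 [01011]: (((NOT 1 OR 0) AND 0) XOR 0) -> 0
  row 12 [01100]: (((NOT 0 OR 0) AND 1) XOR 1) -> 0
  row 13 [01101]: (((NOT 0 OR 0) AND 1) XOR 1) -> 0
  row 14 [01110]: (((NOT 1 OR 0) AND 1) XOR 1) -> 1
  row 15 [01111]: (((NOT 1 OR 0) AND 1) XOR 1) -> 1
  row 16 [10000]: (((NOT 0 OR 1) AND 0) XOR 0) -> 0
  row 17 [10001]: (((NOT 0 OR 1) AND 0) XOR 0) -> 0
  row 18 [10010]: (((NOT 1 OR 1) AND 0) XOR 0) -> 0
  row 19 [10011]: (((NOT 1 OR 1) AND 0) XOR 0) -> 0
  row 20 [10100]: (((NOT 0 OR 1) AND 1) XOR 1) -> 0
  row 21 [10101]: (((NOT 0 OR 1) AND 1) XOR 1) -> 0
  row 22 [10110]: (((NOT 1 OR 1) AND 1) XOR 1) -> 0
  row 23 [10111]: (((NOT 1 OR 1) AND 1) XOR 1) -> 0
  row 24 [11000]: (((NOT 0 OR 1) AND 0) XOR 0) -> 0
  row 25 [11001]: (((NOT 0 OR 1) AND 0) XOR 0) -> 0
  row 26 [11010]: (((NOT 1 OR 1) AND 0) XOR 0) -> 0
  row 27 [11011]: (((NOT 1 OR 1) AND 0) XOR 0) -> 0
  row 28 [11100]: (((NOT 0 OR 1) AND 1) XOR 1) -> 0
  row 29 [11101]: (((NOT 0 OR 1) AND 1) XOR 1) -> 0
  row 30 [11110]: (((NOT 1 OR 1) AND 1) XOR 1) -> 0
  row 31 [11111]: (((NOT 1 OR 1) AND 1) XOR 1) -> 0
Full result column, 8 rows per line (x1,x2 fixed per line; x3,x4,x5 runs 000..111 left to right):
  rows 0-7 [x1,x2=00]: 00000011  (ones: 2)
  rows 8-15 [x1,x2=01]: 00000011  (ones: 2)
  rows 16-23 [x1,x2=10]: 00000000  (ones: 0)
  rows 24-31 [x1,x2=11]: 00000000  (ones: 0)
Count of 1-rows = 2+2+0+0 = 4

4


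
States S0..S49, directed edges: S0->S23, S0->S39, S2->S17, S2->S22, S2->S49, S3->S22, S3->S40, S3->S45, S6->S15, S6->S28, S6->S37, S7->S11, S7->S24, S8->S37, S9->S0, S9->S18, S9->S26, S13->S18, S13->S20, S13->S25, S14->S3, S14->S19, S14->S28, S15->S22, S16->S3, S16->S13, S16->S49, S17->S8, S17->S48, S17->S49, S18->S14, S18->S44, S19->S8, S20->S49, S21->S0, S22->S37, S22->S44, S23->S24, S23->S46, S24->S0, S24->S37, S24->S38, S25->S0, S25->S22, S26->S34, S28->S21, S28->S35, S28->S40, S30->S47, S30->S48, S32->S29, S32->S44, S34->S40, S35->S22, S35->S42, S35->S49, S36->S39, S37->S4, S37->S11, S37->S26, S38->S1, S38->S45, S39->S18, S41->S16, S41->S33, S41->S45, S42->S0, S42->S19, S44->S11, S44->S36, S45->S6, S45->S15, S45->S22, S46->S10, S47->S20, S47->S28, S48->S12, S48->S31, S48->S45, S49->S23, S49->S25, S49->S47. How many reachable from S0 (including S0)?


BFS from S0:
  layer 0: {S0}
  layer 1: {S23, S39}
  layer 2: {S18, S24, S46}
  layer 3: {S10, S14, S37, S38, S44}
  layer 4: {S1, S3, S4, S11, S19, S26, S28, S36, S45}
  layer 5: {S6, S8, S15, S21, S22, S34, S35, S40}
  layer 6: {S42, S49}
  layer 7: {S25, S47}
  layer 8: {S20}
Reachable set: {S0, S1, S3, S4, S6, S8, S10, S11, S14, S15, S18, S19, S20, S21, S22, S23, S24, S25, S26, S28, S34, S35, S36, S37, S38, S39, S40, S42, S44, S45, S46, S47, S49}
Count = 33

33


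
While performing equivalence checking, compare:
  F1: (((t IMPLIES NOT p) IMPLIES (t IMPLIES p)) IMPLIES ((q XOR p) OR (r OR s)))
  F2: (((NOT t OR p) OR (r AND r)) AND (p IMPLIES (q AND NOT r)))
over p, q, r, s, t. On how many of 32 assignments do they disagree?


F1 = (((t IMPLIES NOT p) IMPLIES (t IMPLIES p)) IMPLIES ((q XOR p) OR (r OR s)))
F2 = (((NOT t OR p) OR (r AND r)) AND (p IMPLIES (q AND NOT r)))
Evaluate both on each of 32 rows (bits = p,q,r,s,t):
  row 0 [00000]: F1=0 F2=1 (differ) -> 1
  row 1 [00001]: F1=1 F2=0 (differ) -> 1
  row 2 [00010]: F1=1 F2=1 -> 0
  row 3 [00011]: F1=1 F2=0 (differ) -> 1
  row 4 [00100]: F1=1 F2=1 -> 0
  row 5 [00101]: F1=1 F2=1 -> 0
  row 6 [00110]: F1=1 F2=1 -> 0
  row 7 [00111]: F1=1 F2=1 -> 0
  row 8 [01000]: F1=1 F2=1 -> 0
  row 9 [01001]: F1=1 F2=0 (differ) -> 1
  row 10 [01010]: F1=1 F2=1 -> 0
  row 11 [01011]: F1=1 F2=0 (differ) -> 1
  row 12 [01100]: F1=1 F2=1 -> 0
  row 13 [01101]: F1=1 F2=1 -> 0
  row 14 [01110]: F1=1 F2=1 -> 0
  row 15 [01111]: F1=1 F2=1 -> 0
  row 16 [10000]: F1=1 F2=0 (differ) -> 1
  row 17 [10001]: F1=1 F2=0 (differ) -> 1
  row 18 [10010]: F1=1 F2=0 (differ) -> 1
  row 19 [10011]: F1=1 F2=0 (differ) -> 1
  row 20 [10100]: F1=1 F2=0 (differ) -> 1
  row 21 [10101]: F1=1 F2=0 (differ) -> 1
  row 22 [10110]: F1=1 F2=0 (differ) -> 1
  row 23 [10111]: F1=1 F2=0 (differ) -> 1
  row 24 [11000]: F1=0 F2=1 (differ) -> 1
  row 25 [11001]: F1=0 F2=1 (differ) -> 1
  row 26 [11010]: F1=1 F2=1 -> 0
  row 27 [11011]: F1=1 F2=1 -> 0
  row 28 [11100]: F1=1 F2=0 (differ) -> 1
  row 29 [11101]: F1=1 F2=0 (differ) -> 1
  row 30 [11110]: F1=1 F2=0 (differ) -> 1
  row 31 [11111]: F1=1 F2=0 (differ) -> 1
Full result column, 8 rows per line (p,q fixed per line; r,s,t runs 000..111 left to right):
  rows 0-7 [p,q=00]: 11010000  (ones: 3)
  rows 8-15 [p,q=01]: 01010000  (ones: 2)
  rows 16-23 [p,q=10]: 11111111  (ones: 8)
  rows 24-31 [p,q=11]: 11001111  (ones: 6)
Disagreements = 3+2+8+6 = 19

19


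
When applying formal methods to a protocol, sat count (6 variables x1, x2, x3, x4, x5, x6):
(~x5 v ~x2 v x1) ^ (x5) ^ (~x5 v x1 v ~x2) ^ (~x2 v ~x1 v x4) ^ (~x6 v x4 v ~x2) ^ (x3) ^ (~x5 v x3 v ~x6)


CNF with 7 clauses over 6 vars (64 assignments).
An assignment satisfies CNF iff every clause has >=1 true literal.
Check each row (bits = x1,x2,x3,x4,x5,x6; clause T/F shown):
  row 0 [000000]: clauses=TFTTTFT -> 0
  row 1 [000001]: clauses=TFTTTFT -> 0
  row 2 [000010]: clauses=TTTTTFT -> 0
  row 3 [000011]: clauses=TTTTTFF -> 0
  row 4 [000100]: clauses=TFTTTFT -> 0
  (every remaining row is evaluated the same way; all 64 results are listed next)
Full result column, 8 rows per line (x1,x2,x3 fixed per line; x4,x5,x6 runs 000..111 left to right):
  rows 0-7 [x1,x2,x3=000]: 00000000  (ones: 0)
  rows 8-15 [x1,x2,x3=001]: 00110011  (ones: 4)
  rows 16-23 [x1,x2,x3=010]: 00000000  (ones: 0)
  rows 24-31 [x1,x2,x3=011]: 00000000  (ones: 0)
  rows 32-39 [x1,x2,x3=100]: 00000000  (ones: 0)
  rows 40-47 [x1,x2,x3=101]: 00110011  (ones: 4)
  rows 48-55 [x1,x2,x3=110]: 00000000  (ones: 0)
  rows 56-63 [x1,x2,x3=111]: 00000011  (ones: 2)
Satisfying assignments = 0+4+0+0+0+4+0+2 = 10

10


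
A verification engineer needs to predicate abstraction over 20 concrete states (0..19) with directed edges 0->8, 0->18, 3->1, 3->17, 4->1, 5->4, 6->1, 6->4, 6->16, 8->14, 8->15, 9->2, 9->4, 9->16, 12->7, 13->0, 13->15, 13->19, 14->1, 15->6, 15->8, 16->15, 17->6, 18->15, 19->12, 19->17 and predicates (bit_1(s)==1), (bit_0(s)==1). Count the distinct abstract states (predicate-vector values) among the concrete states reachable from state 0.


BFS from 0:
Concrete reachable: {0, 1, 4, 6, 8, 14, 15, 16, 18}
Abstract via predicates (bit_1(s)==1), (bit_0(s)==1):
  (0,0) <- {0, 4, 8, 16}
  (0,1) <- {1}
  (1,0) <- {6, 14, 18}
  (1,1) <- {15}
Distinct abstract states = 4

4


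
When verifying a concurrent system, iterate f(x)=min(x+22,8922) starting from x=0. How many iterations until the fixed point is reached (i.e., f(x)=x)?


Step 1: x=0, cap=8922, increment=22
Step 2: x grows by 22 each step until capped at 8922; fixed point is x=8922
Step 3: iterations = ceil(8922/22) = 406

406


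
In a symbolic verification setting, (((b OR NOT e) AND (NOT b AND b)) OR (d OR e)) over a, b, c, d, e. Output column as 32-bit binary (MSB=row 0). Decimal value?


Formula: (((b OR NOT e) AND (NOT b AND b)) OR (d OR e)) over a, b, c, d, e (32 rows)
Evaluate each row (bits = a,b,c,d,e, MSB first):
  row 0 [00000]: (((0 OR NOT 0) AND (NOT 0 AND 0)) OR (0 OR 0)) -> 0
  row 1 [00001]: (((0 OR NOT 1) AND (NOT 0 AND 0)) OR (0 OR 1)) -> 1
  row 2 [00010]: (((0 OR NOT 0) AND (NOT 0 AND 0)) OR (1 OR 0)) -> 1
  row 3 [00011]: (((0 OR NOT 1) AND (NOT 0 AND 0)) OR (1 OR 1)) -> 1
  row 4 [00100]: (((0 OR NOT 0) AND (NOT 0 AND 0)) OR (0 OR 0)) -> 0
  row 5 [00101]: (((0 OR NOT 1) AND (NOT 0 AND 0)) OR (0 OR 1)) -> 1
  row 6 [00110]: (((0 OR NOT 0) AND (NOT 0 AND 0)) OR (1 OR 0)) -> 1
  row 7 [00111]: (((0 OR NOT 1) AND (NOT 0 AND 0)) OR (1 OR 1)) -> 1
  row 8 [01000]: (((1 OR NOT 0) AND (NOT 1 AND 1)) OR (0 OR 0)) -> 0
  row 9 [01001]: (((1 OR NOT 1) AND (NOT 1 AND 1)) OR (0 OR 1)) -> 1
  row 10 [01010]: (((1 OR NOT 0) AND (NOT 1 AND 1)) OR (1 OR 0)) -> 1
  row 11 [01011]: (((1 OR NOT 1) AND (NOT 1 AND 1)) OR (1 OR 1)) -> 1
  row 12 [01100]: (((1 OR NOT 0) AND (NOT 1 AND 1)) OR (0 OR 0)) -> 0
  row 13 [01101]: (((1 OR NOT 1) AND (NOT 1 AND 1)) OR (0 OR 1)) -> 1
  row 14 [01110]: (((1 OR NOT 0) AND (NOT 1 AND 1)) OR (1 OR 0)) -> 1
  row 15 [01111]: (((1 OR NOT 1) AND (NOT 1 AND 1)) OR (1 OR 1)) -> 1
  row 16 [10000]: (((0 OR NOT 0) AND (NOT 0 AND 0)) OR (0 OR 0)) -> 0
  row 17 [10001]: (((0 OR NOT 1) AND (NOT 0 AND 0)) OR (0 OR 1)) -> 1
  row 18 [10010]: (((0 OR NOT 0) AND (NOT 0 AND 0)) OR (1 OR 0)) -> 1
  row 19 [10011]: (((0 OR NOT 1) AND (NOT 0 AND 0)) OR (1 OR 1)) -> 1
  row 20 [10100]: (((0 OR NOT 0) AND (NOT 0 AND 0)) OR (0 OR 0)) -> 0
  row 21 [10101]: (((0 OR NOT 1) AND (NOT 0 AND 0)) OR (0 OR 1)) -> 1
  row 22 [10110]: (((0 OR NOT 0) AND (NOT 0 AND 0)) OR (1 OR 0)) -> 1
  row 23 [10111]: (((0 OR NOT 1) AND (NOT 0 AND 0)) OR (1 OR 1)) -> 1
  row 24 [11000]: (((1 OR NOT 0) AND (NOT 1 AND 1)) OR (0 OR 0)) -> 0
  row 25 [11001]: (((1 OR NOT 1) AND (NOT 1 AND 1)) OR (0 OR 1)) -> 1
  row 26 [11010]: (((1 OR NOT 0) AND (NOT 1 AND 1)) OR (1 OR 0)) -> 1
  row 27 [11011]: (((1 OR NOT 1) AND (NOT 1 AND 1)) OR (1 OR 1)) -> 1
  row 28 [11100]: (((1 OR NOT 0) AND (NOT 1 AND 1)) OR (0 OR 0)) -> 0
  row 29 [11101]: (((1 OR NOT 1) AND (NOT 1 AND 1)) OR (0 OR 1)) -> 1
  row 30 [11110]: (((1 OR NOT 0) AND (NOT 1 AND 1)) OR (1 OR 0)) -> 1
  row 31 [11111]: (((1 OR NOT 1) AND (NOT 1 AND 1)) OR (1 OR 1)) -> 1
Full result column, 4 rows per line (a,b,c fixed per line; d,e runs 00..11 left to right):
  rows 0-3 [a,b,c=000]: 0111  = hex 7
  rows 4-7 [a,b,c=001]: 0111  = hex 7
  rows 8-11 [a,b,c=010]: 0111  = hex 7
  rows 12-15 [a,b,c=011]: 0111  = hex 7
  rows 16-19 [a,b,c=100]: 0111  = hex 7
  rows 20-23 [a,b,c=101]: 0111  = hex 7
  rows 24-27 [a,b,c=110]: 0111  = hex 7
  rows 28-31 [a,b,c=111]: 0111  = hex 7
Output column (row 0 .. row 31) = 01110111011101110111011101110111
Output column grouped in 4s = 0111 0111 0111 0111 0111 0111 0111 0111 = 0x77777777
Convert to decimal digit by digit (value = value*16 + digit):
  7 -> 7
  7*16 + 7 = 119
  119*16 + 7 = 1911
  1911*16 + 7 = 30583
  30583*16 + 7 = 489335
  489335*16 + 7 = 7829367
  7829367*16 + 7 = 125269879
  125269879*16 + 7 = 2004318071
Decimal = 2004318071

2004318071


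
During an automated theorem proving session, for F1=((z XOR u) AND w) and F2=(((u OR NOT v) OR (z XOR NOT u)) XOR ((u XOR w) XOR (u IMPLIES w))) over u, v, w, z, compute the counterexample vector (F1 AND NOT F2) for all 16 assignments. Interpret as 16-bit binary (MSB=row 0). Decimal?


F1 = ((z XOR u) AND w)
F2 = (((u OR NOT v) OR (z XOR NOT u)) XOR ((u XOR w) XOR (u IMPLIES w)))
Counterexample to F1=>F2 is where F1=1 and F2=0.
Evaluate each row (bits = u,v,w,z, MSB first):
  row 0 [0000]: F1=0 F2=0 -> F1&~F2 -> 0
  row 1 [0001]: F1=0 F2=0 -> F1&~F2 -> 0
  row 2 [0010]: F1=0 F2=1 -> F1&~F2 -> 0
  row 3 [0011]: F1=1 F2=1 -> F1&~F2 -> 0
  row 4 [0100]: F1=0 F2=0 -> F1&~F2 -> 0
  row 5 [0101]: F1=0 F2=1 -> F1&~F2 -> 0
  row 6 [0110]: F1=0 F2=1 -> F1&~F2 -> 0
  row 7 [0111]: F1=1 F2=0 -> F1&~F2 -> 1
  row 8 [1000]: F1=0 F2=0 -> F1&~F2 -> 0
  row 9 [1001]: F1=0 F2=0 -> F1&~F2 -> 0
  row 10 [1010]: F1=1 F2=0 -> F1&~F2 -> 1
  row 11 [1011]: F1=0 F2=0 -> F1&~F2 -> 0
  row 12 [1100]: F1=0 F2=0 -> F1&~F2 -> 0
  row 13 [1101]: F1=0 F2=0 -> F1&~F2 -> 0
  row 14 [1110]: F1=1 F2=0 -> F1&~F2 -> 1
  row 15 [1111]: F1=0 F2=0 -> F1&~F2 -> 0
Full result column, 4 rows per line (u,v fixed per line; w,z runs 00..11 left to right):
  rows 0-3 [u,v=00]: 0000  = hex 0
  rows 4-7 [u,v=01]: 0001  = hex 1
  rows 8-11 [u,v=10]: 0010  = hex 2
  rows 12-15 [u,v=11]: 0010  = hex 2
Counterexample vector (row 0 .. row 15) = 0000000100100010
Output column grouped in 4s = 0000 0001 0010 0010 = 0x0122
Convert to decimal digit by digit (value = value*16 + digit):
  0 -> 0
  0*16 + 1 = 1
  1*16 + 2 = 18
  18*16 + 2 = 290
Decimal = 290

290


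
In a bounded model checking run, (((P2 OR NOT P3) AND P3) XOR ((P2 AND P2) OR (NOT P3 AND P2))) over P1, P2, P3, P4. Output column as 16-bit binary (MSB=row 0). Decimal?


Formula: (((P2 OR NOT P3) AND P3) XOR ((P2 AND P2) OR (NOT P3 AND P2))) over P1, P2, P3, P4 (16 rows)
Evaluate each row (bits = P1,P2,P3,P4, MSB first):
  row 0 [0000]: (((0 OR NOT 0) AND 0) XOR ((0 AND 0) OR (NOT 0 AND 0))) -> 0
  row 1 [0001]: (((0 OR NOT 0) AND 0) XOR ((0 AND 0) OR (NOT 0 AND 0))) -> 0
  row 2 [0010]: (((0 OR NOT 1) AND 1) XOR ((0 AND 0) OR (NOT 1 AND 0))) -> 0
  row 3 [0011]: (((0 OR NOT 1) AND 1) XOR ((0 AND 0) OR (NOT 1 AND 0))) -> 0
  row 4 [0100]: (((1 OR NOT 0) AND 0) XOR ((1 AND 1) OR (NOT 0 AND 1))) -> 1
  row 5 [0101]: (((1 OR NOT 0) AND 0) XOR ((1 AND 1) OR (NOT 0 AND 1))) -> 1
  row 6 [0110]: (((1 OR NOT 1) AND 1) XOR ((1 AND 1) OR (NOT 1 AND 1))) -> 0
  row 7 [0111]: (((1 OR NOT 1) AND 1) XOR ((1 AND 1) OR (NOT 1 AND 1))) -> 0
  row 8 [1000]: (((0 OR NOT 0) AND 0) XOR ((0 AND 0) OR (NOT 0 AND 0))) -> 0
  row 9 [1001]: (((0 OR NOT 0) AND 0) XOR ((0 AND 0) OR (NOT 0 AND 0))) -> 0
  row 10 [1010]: (((0 OR NOT 1) AND 1) XOR ((0 AND 0) OR (NOT 1 AND 0))) -> 0
  row 11 [1011]: (((0 OR NOT 1) AND 1) XOR ((0 AND 0) OR (NOT 1 AND 0))) -> 0
  row 12 [1100]: (((1 OR NOT 0) AND 0) XOR ((1 AND 1) OR (NOT 0 AND 1))) -> 1
  row 13 [1101]: (((1 OR NOT 0) AND 0) XOR ((1 AND 1) OR (NOT 0 AND 1))) -> 1
  row 14 [1110]: (((1 OR NOT 1) AND 1) XOR ((1 AND 1) OR (NOT 1 AND 1))) -> 0
  row 15 [1111]: (((1 OR NOT 1) AND 1) XOR ((1 AND 1) OR (NOT 1 AND 1))) -> 0
Full result column, 4 rows per line (P1,P2 fixed per line; P3,P4 runs 00..11 left to right):
  rows 0-3 [P1,P2=00]: 0000  = hex 0
  rows 4-7 [P1,P2=01]: 1100  = hex C
  rows 8-11 [P1,P2=10]: 0000  = hex 0
  rows 12-15 [P1,P2=11]: 1100  = hex C
Output column (row 0 .. row 15) = 0000110000001100
Output column grouped in 4s = 0000 1100 0000 1100 = 0x0C0C
Convert to decimal digit by digit (value = value*16 + digit):
  0 -> 0
  0*16 + 12 (C) = 12
  12*16 + 0 = 192
  192*16 + 12 (C) = 3084
Decimal = 3084

3084


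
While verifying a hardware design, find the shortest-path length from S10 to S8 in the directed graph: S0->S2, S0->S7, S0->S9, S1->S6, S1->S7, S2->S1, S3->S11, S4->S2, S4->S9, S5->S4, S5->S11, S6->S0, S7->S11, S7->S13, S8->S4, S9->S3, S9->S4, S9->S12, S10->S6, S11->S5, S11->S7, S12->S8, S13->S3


BFS layer-by-layer from S10:
  dist 0: {S10}
  dist 1: {S6}
  dist 2: {S0}
  dist 3: {S2, S7, S9}
  dist 4: {S1, S3, S4, S11, S12, S13}
  dist 5: {S5, S8}
  -> S8 reached at distance 5
Shortest path length = 5

5


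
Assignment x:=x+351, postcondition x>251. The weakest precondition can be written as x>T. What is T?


Formula: wp(x:=E, P) = P[E/x] (substitute E for x in postcondition)
Step 1: Postcondition: x>251
Step 2: Substitute x+351 for x: x+351>251
Step 3: Solve for x: x > 251-351 = -100

-100


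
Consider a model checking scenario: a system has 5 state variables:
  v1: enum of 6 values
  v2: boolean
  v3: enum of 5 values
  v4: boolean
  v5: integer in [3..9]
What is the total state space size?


State space = product of domain sizes of all variables.
Domain sizes:
  v1 (enum of 6 values): 6
  v2 (boolean): 2
  v3 (enum of 5 values): 5
  v4 (boolean): 2
  v5 (integer in [3..9]): 7
Product = 6 * 2 * 5 * 2 * 7 = 840

840


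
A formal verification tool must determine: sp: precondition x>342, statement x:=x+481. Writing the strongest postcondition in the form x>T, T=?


Formula: sp(P, x:=E) = exists old_x. (x = E[old_x/x]) AND P[old_x/x] (old_x is the value of x before the assignment; eliminate old_x by solving x = E[old_x/x] for old_x)
Step 1: Precondition P: x>342, i.e. old_x > 342
Step 2: Assignment gives x = old_x + 481, so old_x = x - 481
Step 3: Substitute into P: x - 481 > 342
Step 4: Simplify: x > 342+481 = 823

823


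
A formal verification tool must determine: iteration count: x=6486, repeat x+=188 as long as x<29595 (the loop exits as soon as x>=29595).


Step 1: x goes from 6486 toward 29595 by 188; the body runs while x<29595, so iterations = ceil((bound-start)/step)
Step 2: Distance=23109
Step 3: ceil(23109/188)=123

123


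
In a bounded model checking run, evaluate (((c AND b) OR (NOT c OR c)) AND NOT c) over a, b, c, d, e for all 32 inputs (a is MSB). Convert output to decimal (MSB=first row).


Formula: (((c AND b) OR (NOT c OR c)) AND NOT c) over a, b, c, d, e (32 rows)
Evaluate each row (bits = a,b,c,d,e, MSB first):
  row 0 [00000]: (((0 AND 0) OR (NOT 0 OR 0)) AND NOT 0) -> 1
  row 1 [00001]: (((0 AND 0) OR (NOT 0 OR 0)) AND NOT 0) -> 1
  row 2 [00010]: (((0 AND 0) OR (NOT 0 OR 0)) AND NOT 0) -> 1
  row 3 [00011]: (((0 AND 0) OR (NOT 0 OR 0)) AND NOT 0) -> 1
  row 4 [00100]: (((1 AND 0) OR (NOT 1 OR 1)) AND NOT 1) -> 0
  row 5 [00101]: (((1 AND 0) OR (NOT 1 OR 1)) AND NOT 1) -> 0
  row 6 [00110]: (((1 AND 0) OR (NOT 1 OR 1)) AND NOT 1) -> 0
  row 7 [00111]: (((1 AND 0) OR (NOT 1 OR 1)) AND NOT 1) -> 0
  row 8 [01000]: (((0 AND 1) OR (NOT 0 OR 0)) AND NOT 0) -> 1
  row 9 [01001]: (((0 AND 1) OR (NOT 0 OR 0)) AND NOT 0) -> 1
  row 10 [01010]: (((0 AND 1) OR (NOT 0 OR 0)) AND NOT 0) -> 1
  row 11 [01011]: (((0 AND 1) OR (NOT 0 OR 0)) AND NOT 0) -> 1
  row 12 [01100]: (((1 AND 1) OR (NOT 1 OR 1)) AND NOT 1) -> 0
  row 13 [01101]: (((1 AND 1) OR (NOT 1 OR 1)) AND NOT 1) -> 0
  row 14 [01110]: (((1 AND 1) OR (NOT 1 OR 1)) AND NOT 1) -> 0
  row 15 [01111]: (((1 AND 1) OR (NOT 1 OR 1)) AND NOT 1) -> 0
  row 16 [10000]: (((0 AND 0) OR (NOT 0 OR 0)) AND NOT 0) -> 1
  row 17 [10001]: (((0 AND 0) OR (NOT 0 OR 0)) AND NOT 0) -> 1
  row 18 [10010]: (((0 AND 0) OR (NOT 0 OR 0)) AND NOT 0) -> 1
  row 19 [10011]: (((0 AND 0) OR (NOT 0 OR 0)) AND NOT 0) -> 1
  row 20 [10100]: (((1 AND 0) OR (NOT 1 OR 1)) AND NOT 1) -> 0
  row 21 [10101]: (((1 AND 0) OR (NOT 1 OR 1)) AND NOT 1) -> 0
  row 22 [10110]: (((1 AND 0) OR (NOT 1 OR 1)) AND NOT 1) -> 0
  row 23 [10111]: (((1 AND 0) OR (NOT 1 OR 1)) AND NOT 1) -> 0
  row 24 [11000]: (((0 AND 1) OR (NOT 0 OR 0)) AND NOT 0) -> 1
  row 25 [11001]: (((0 AND 1) OR (NOT 0 OR 0)) AND NOT 0) -> 1
  row 26 [11010]: (((0 AND 1) OR (NOT 0 OR 0)) AND NOT 0) -> 1
  row 27 [11011]: (((0 AND 1) OR (NOT 0 OR 0)) AND NOT 0) -> 1
  row 28 [11100]: (((1 AND 1) OR (NOT 1 OR 1)) AND NOT 1) -> 0
  row 29 [11101]: (((1 AND 1) OR (NOT 1 OR 1)) AND NOT 1) -> 0
  row 30 [11110]: (((1 AND 1) OR (NOT 1 OR 1)) AND NOT 1) -> 0
  row 31 [11111]: (((1 AND 1) OR (NOT 1 OR 1)) AND NOT 1) -> 0
Full result column, 4 rows per line (a,b,c fixed per line; d,e runs 00..11 left to right):
  rows 0-3 [a,b,c=000]: 1111  = hex F
  rows 4-7 [a,b,c=001]: 0000  = hex 0
  rows 8-11 [a,b,c=010]: 1111  = hex F
  rows 12-15 [a,b,c=011]: 0000  = hex 0
  rows 16-19 [a,b,c=100]: 1111  = hex F
  rows 20-23 [a,b,c=101]: 0000  = hex 0
  rows 24-27 [a,b,c=110]: 1111  = hex F
  rows 28-31 [a,b,c=111]: 0000  = hex 0
Output column (row 0 .. row 31) = 11110000111100001111000011110000
Output column grouped in 4s = 1111 0000 1111 0000 1111 0000 1111 0000 = 0xF0F0F0F0
Convert to decimal digit by digit (value = value*16 + digit):
  F -> 15
  15*16 + 0 = 240
  240*16 + 15 (F) = 3855
  3855*16 + 0 = 61680
  61680*16 + 15 (F) = 986895
  986895*16 + 0 = 15790320
  15790320*16 + 15 (F) = 252645135
  252645135*16 + 0 = 4042322160
Decimal = 4042322160

4042322160


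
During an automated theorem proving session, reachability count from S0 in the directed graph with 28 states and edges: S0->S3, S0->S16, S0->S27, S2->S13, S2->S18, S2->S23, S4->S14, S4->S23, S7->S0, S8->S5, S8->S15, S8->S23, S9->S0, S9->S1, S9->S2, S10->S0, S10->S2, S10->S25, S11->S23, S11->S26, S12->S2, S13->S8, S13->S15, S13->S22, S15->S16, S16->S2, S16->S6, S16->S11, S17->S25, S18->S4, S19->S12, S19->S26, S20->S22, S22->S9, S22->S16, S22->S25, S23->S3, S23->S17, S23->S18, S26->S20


BFS from S0:
  layer 0: {S0}
  layer 1: {S3, S16, S27}
  layer 2: {S2, S6, S11}
  layer 3: {S13, S18, S23, S26}
  layer 4: {S4, S8, S15, S17, S20, S22}
  layer 5: {S5, S9, S14, S25}
  layer 6: {S1}
Reachable set: {S0, S1, S2, S3, S4, S5, S6, S8, S9, S11, S13, S14, S15, S16, S17, S18, S20, S22, S23, S25, S26, S27}
Count = 22

22


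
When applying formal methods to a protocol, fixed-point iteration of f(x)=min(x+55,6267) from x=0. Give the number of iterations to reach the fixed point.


Step 1: x=0, cap=6267, increment=55
Step 2: x grows by 55 each step until capped at 6267; fixed point is x=6267
Step 3: iterations = ceil(6267/55) = 114

114


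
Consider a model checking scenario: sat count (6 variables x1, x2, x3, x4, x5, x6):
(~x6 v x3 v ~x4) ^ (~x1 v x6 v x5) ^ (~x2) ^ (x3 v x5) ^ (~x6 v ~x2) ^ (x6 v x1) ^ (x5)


CNF with 7 clauses over 6 vars (64 assignments).
An assignment satisfies CNF iff every clause has >=1 true literal.
Check each row (bits = x1,x2,x3,x4,x5,x6; clause T/F shown):
  row 0 [000000]: clauses=TTTFTFF -> 0
  row 1 [000001]: clauses=TTTFTTF -> 0
  row 2 [000010]: clauses=TTTTTFT -> 0
  row 3 [000011]: clauses=TTTTTTT -> 1
  row 4 [000100]: clauses=TTTFTFF -> 0
  (every remaining row is evaluated the same way; all 64 results are listed next)
Full result column, 8 rows per line (x1,x2,x3 fixed per line; x4,x5,x6 runs 000..111 left to right):
  rows 0-7 [x1,x2,x3=000]: 00010000  (ones: 1)
  rows 8-15 [x1,x2,x3=001]: 00010001  (ones: 2)
  rows 16-23 [x1,x2,x3=010]: 00000000  (ones: 0)
  rows 24-31 [x1,x2,x3=011]: 00000000  (ones: 0)
  rows 32-39 [x1,x2,x3=100]: 00110010  (ones: 3)
  rows 40-47 [x1,x2,x3=101]: 00110011  (ones: 4)
  rows 48-55 [x1,x2,x3=110]: 00000000  (ones: 0)
  rows 56-63 [x1,x2,x3=111]: 00000000  (ones: 0)
Satisfying assignments = 1+2+0+0+3+4+0+0 = 10

10


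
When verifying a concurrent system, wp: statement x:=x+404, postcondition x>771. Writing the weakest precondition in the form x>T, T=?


Formula: wp(x:=E, P) = P[E/x] (substitute E for x in postcondition)
Step 1: Postcondition: x>771
Step 2: Substitute x+404 for x: x+404>771
Step 3: Solve for x: x > 771-404 = 367

367


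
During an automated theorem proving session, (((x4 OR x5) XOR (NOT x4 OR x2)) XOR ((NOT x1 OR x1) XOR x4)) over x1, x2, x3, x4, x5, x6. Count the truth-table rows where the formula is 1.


Formula: (((x4 OR x5) XOR (NOT x4 OR x2)) XOR ((NOT x1 OR x1) XOR x4)) over 6 vars (64 rows)
Evaluate each row (x1, x2, x3, x4, x5, x6 as bits, MSB first):
  row 0 [000000]: (((0 OR 0) XOR (NOT 0 OR 0)) XOR ((NOT 0 OR 0) XOR 0)) -> 0
  row 1 [000001]: (((0 OR 0) XOR (NOT 0 OR 0)) XOR ((NOT 0 OR 0) XOR 0)) -> 0
  row 2 [000010]: (((0 OR 1) XOR (NOT 0 OR 0)) XOR ((NOT 0 OR 0) XOR 0)) -> 1
  row 3 [000011]: (((0 OR 1) XOR (NOT 0 OR 0)) XOR ((NOT 0 OR 0) XOR 0)) -> 1
  row 4 [000100]: (((1 OR 0) XOR (NOT 1 OR 0)) XOR ((NOT 0 OR 0) XOR 1)) -> 1
  (every remaining row is evaluated the same way; all 64 results are listed next)
Full result column, 8 rows per line (x1,x2,x3 fixed per line; x4,x5,x6 runs 000..111 left to right):
  rows 0-7 [x1,x2,x3=000]: 00111111  (ones: 6)
  rows 8-15 [x1,x2,x3=001]: 00111111  (ones: 6)
  rows 16-23 [x1,x2,x3=010]: 00110000  (ones: 2)
  rows 24-31 [x1,x2,x3=011]: 00110000  (ones: 2)
  rows 32-39 [x1,x2,x3=100]: 00111111  (ones: 6)
  rows 40-47 [x1,x2,x3=101]: 00111111  (ones: 6)
  rows 48-55 [x1,x2,x3=110]: 00110000  (ones: 2)
  rows 56-63 [x1,x2,x3=111]: 00110000  (ones: 2)
Count of 1-rows = 6+6+2+2+6+6+2+2 = 32

32


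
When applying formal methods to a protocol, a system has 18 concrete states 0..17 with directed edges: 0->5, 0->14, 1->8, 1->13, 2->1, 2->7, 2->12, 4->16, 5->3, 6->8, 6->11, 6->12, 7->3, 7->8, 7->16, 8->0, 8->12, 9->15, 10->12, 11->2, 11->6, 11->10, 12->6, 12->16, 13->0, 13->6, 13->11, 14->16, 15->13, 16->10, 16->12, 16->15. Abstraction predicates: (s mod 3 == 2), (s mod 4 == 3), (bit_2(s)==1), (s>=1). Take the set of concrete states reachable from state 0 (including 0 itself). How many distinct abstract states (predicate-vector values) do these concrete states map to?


BFS from 0:
Concrete reachable: {0, 1, 2, 3, 5, 6, 7, 8, 10, 11, 12, 13, 14, 15, 16}
Abstract via predicates (s mod 3 == 2), (s mod 4 == 3), (bit_2(s)==1), (s>=1):
  (0,0,0,0) <- {0}
  (0,0,0,1) <- {1, 10, 16}
  (0,0,1,1) <- {6, 12, 13}
  (0,1,0,1) <- {3}
  (0,1,1,1) <- {7, 15}
  (1,0,0,1) <- {2, 8}
  (1,0,1,1) <- {5, 14}
  (1,1,0,1) <- {11}
Distinct abstract states = 8

8


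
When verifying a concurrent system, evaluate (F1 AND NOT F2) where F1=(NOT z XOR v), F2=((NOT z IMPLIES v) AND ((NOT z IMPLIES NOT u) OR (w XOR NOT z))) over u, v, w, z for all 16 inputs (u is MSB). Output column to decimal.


F1 = (NOT z XOR v)
F2 = ((NOT z IMPLIES v) AND ((NOT z IMPLIES NOT u) OR (w XOR NOT z)))
Counterexample to F1=>F2 is where F1=1 and F2=0.
Evaluate each row (bits = u,v,w,z, MSB first):
  row 0 [0000]: F1=1 F2=0 -> F1&~F2 -> 1
  row 1 [0001]: F1=0 F2=1 -> F1&~F2 -> 0
  row 2 [0010]: F1=1 F2=0 -> F1&~F2 -> 1
  row 3 [0011]: F1=0 F2=1 -> F1&~F2 -> 0
  row 4 [0100]: F1=0 F2=1 -> F1&~F2 -> 0
  row 5 [0101]: F1=1 F2=1 -> F1&~F2 -> 0
  row 6 [0110]: F1=0 F2=1 -> F1&~F2 -> 0
  row 7 [0111]: F1=1 F2=1 -> F1&~F2 -> 0
  row 8 [1000]: F1=1 F2=0 -> F1&~F2 -> 1
  row 9 [1001]: F1=0 F2=1 -> F1&~F2 -> 0
  row 10 [1010]: F1=1 F2=0 -> F1&~F2 -> 1
  row 11 [1011]: F1=0 F2=1 -> F1&~F2 -> 0
  row 12 [1100]: F1=0 F2=1 -> F1&~F2 -> 0
  row 13 [1101]: F1=1 F2=1 -> F1&~F2 -> 0
  row 14 [1110]: F1=0 F2=0 -> F1&~F2 -> 0
  row 15 [1111]: F1=1 F2=1 -> F1&~F2 -> 0
Full result column, 4 rows per line (u,v fixed per line; w,z runs 00..11 left to right):
  rows 0-3 [u,v=00]: 1010  = hex A
  rows 4-7 [u,v=01]: 0000  = hex 0
  rows 8-11 [u,v=10]: 1010  = hex A
  rows 12-15 [u,v=11]: 0000  = hex 0
Counterexample vector (row 0 .. row 15) = 1010000010100000
Output column grouped in 4s = 1010 0000 1010 0000 = 0xA0A0
Convert to decimal digit by digit (value = value*16 + digit):
  A -> 10
  10*16 + 0 = 160
  160*16 + 10 (A) = 2570
  2570*16 + 0 = 41120
Decimal = 41120

41120


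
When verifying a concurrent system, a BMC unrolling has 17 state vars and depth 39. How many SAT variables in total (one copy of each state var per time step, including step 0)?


BMC unrolls to depth k, creating one copy of each state var for steps 0..k.
Step count = 39 + 1 = 40 (steps 0 through 39)
Vars per step = 17
Total = 17 * 40 = 680

680


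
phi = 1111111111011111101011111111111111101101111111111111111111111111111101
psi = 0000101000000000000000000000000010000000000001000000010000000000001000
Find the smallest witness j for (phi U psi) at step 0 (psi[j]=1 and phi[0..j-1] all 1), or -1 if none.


(phi U psi) at 0: need smallest j with psi[j]=1 and phi[i]=1 for all i in [0,j).
Scan from step 0:
  step 0: phi=1, psi=0 -> continue
  step 1: phi=1, psi=0 -> continue
  step 2: phi=1, psi=0 -> continue
  step 3: phi=1, psi=0 -> continue
  step 4: psi=1 and phi held for [0,4) -> witness found
Witness step = 4

4


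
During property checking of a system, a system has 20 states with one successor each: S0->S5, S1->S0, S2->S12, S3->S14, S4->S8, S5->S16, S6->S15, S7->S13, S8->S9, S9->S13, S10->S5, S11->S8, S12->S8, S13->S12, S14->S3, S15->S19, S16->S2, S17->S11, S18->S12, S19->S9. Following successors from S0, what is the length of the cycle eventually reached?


Trace from S0 until a state repeats:
  S0 -> S5 -> S16 -> S2 -> S12 -> S8 -> S9 -> S13 -> S12
S12 first seen at step 4, revisited at step 8.
Cycle length = 8 - 4 = 4

4


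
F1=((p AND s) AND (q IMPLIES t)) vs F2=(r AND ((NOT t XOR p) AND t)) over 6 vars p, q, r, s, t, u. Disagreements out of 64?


F1 = ((p AND s) AND (q IMPLIES t))
F2 = (r AND ((NOT t XOR p) AND t))
Evaluate both on each of 64 rows (bits = p,q,r,s,t,u):
  row 0 [000000]: F1=0 F2=0 -> 0
  row 1 [000001]: F1=0 F2=0 -> 0
  row 2 [000010]: F1=0 F2=0 -> 0
  row 3 [000011]: F1=0 F2=0 -> 0
  row 4 [000100]: F1=0 F2=0 -> 0
  (every remaining row is evaluated the same way; all 64 results are listed next)
Full result column, 8 rows per line (p,q,r fixed per line; s,t,u runs 000..111 left to right):
  rows 0-7 [p,q,r=000]: 00000000  (ones: 0)
  rows 8-15 [p,q,r=001]: 00000000  (ones: 0)
  rows 16-23 [p,q,r=010]: 00000000  (ones: 0)
  rows 24-31 [p,q,r=011]: 00000000  (ones: 0)
  rows 32-39 [p,q,r=100]: 00001111  (ones: 4)
  rows 40-47 [p,q,r=101]: 00111100  (ones: 4)
  rows 48-55 [p,q,r=110]: 00000011  (ones: 2)
  rows 56-63 [p,q,r=111]: 00110000  (ones: 2)
Disagreements = 0+0+0+0+4+4+2+2 = 12

12


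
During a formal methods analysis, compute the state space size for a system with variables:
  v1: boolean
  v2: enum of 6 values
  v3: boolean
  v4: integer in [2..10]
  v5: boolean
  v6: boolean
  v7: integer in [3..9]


State space = product of domain sizes of all variables.
Domain sizes:
  v1 (boolean): 2
  v2 (enum of 6 values): 6
  v3 (boolean): 2
  v4 (integer in [2..10]): 9
  v5 (boolean): 2
  v6 (boolean): 2
  v7 (integer in [3..9]): 7
Product = 2 * 6 * 2 * 9 * 2 * 2 * 7 = 6048

6048
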